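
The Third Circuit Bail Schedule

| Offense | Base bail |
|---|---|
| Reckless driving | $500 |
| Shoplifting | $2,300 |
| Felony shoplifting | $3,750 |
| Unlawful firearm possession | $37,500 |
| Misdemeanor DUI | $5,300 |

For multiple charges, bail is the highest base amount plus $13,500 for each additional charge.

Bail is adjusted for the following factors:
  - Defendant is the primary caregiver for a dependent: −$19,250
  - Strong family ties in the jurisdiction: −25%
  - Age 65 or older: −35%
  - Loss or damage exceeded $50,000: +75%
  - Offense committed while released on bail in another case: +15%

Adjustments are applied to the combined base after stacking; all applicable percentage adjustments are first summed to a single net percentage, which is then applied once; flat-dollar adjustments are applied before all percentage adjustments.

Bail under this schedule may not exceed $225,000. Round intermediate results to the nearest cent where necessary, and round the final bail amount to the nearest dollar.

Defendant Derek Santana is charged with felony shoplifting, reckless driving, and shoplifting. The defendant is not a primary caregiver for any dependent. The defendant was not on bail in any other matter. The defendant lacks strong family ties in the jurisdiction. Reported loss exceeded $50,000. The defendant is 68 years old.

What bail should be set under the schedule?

$43,050

Base amounts from the schedule: felony shoplifting $3,750; reckless driving $500; shoplifting $2,300.
Stacking rule: highest base plus $13,500 per additional charge. Highest is felony shoplifting at $3,750; 2 additional charges → +$27,000. Combined base = $30,750.
Net percentage adjustment: −35% +75% = +40%. $30,750 × 1.4 = $43,050.
$43,050 is within the $225,000 maximum.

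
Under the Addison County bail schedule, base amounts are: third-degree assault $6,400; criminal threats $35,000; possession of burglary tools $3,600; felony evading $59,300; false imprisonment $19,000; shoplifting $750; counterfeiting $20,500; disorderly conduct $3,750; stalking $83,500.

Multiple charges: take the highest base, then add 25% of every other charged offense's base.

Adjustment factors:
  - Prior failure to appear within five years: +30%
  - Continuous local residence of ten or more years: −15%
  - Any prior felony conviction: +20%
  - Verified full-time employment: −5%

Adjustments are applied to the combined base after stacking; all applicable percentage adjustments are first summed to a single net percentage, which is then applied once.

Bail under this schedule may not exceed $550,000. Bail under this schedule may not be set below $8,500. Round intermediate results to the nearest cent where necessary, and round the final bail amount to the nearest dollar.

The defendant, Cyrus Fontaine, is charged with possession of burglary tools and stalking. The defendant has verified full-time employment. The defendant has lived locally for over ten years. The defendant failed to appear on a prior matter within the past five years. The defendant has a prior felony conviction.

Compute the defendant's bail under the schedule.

$109,720

Base amounts from the schedule: possession of burglary tools $3,600; stalking $83,500.
Stacking rule: highest base plus 25% of each additional charge. Highest is stalking at $83,500. Additional: $3,600 × 25% = $900. Combined base = $83,500 + $900 = $84,400.
Net percentage adjustment: +30% −15% +20% −5% = +30%. $84,400 × 1.3 = $109,720.
$109,720 is within the $550,000 maximum.
$109,720 is at or above the $8,500 minimum.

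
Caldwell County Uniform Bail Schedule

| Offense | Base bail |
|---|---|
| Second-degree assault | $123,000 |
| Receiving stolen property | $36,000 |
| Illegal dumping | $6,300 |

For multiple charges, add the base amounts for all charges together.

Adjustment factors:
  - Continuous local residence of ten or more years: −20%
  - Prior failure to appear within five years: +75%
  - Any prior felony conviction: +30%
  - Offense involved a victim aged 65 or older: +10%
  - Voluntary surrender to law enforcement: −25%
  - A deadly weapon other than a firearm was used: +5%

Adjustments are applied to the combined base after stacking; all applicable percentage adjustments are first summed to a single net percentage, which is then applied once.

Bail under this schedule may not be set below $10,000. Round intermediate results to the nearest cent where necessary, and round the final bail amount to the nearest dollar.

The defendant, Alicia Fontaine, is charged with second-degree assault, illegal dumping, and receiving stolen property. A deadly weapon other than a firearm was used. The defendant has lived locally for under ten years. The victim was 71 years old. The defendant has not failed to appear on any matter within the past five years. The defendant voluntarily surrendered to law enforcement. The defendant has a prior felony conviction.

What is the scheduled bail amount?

$198,360

Base amounts from the schedule: second-degree assault $123,000; illegal dumping $6,300; receiving stolen property $36,000.
Stacking rule: sum of all bases. $123,000 + $6,300 + $36,000 = $165,300.
Net percentage adjustment: +30% +10% −25% +5% = +20%. $165,300 × 1.2 = $198,360.
$198,360 is at or above the $10,000 minimum.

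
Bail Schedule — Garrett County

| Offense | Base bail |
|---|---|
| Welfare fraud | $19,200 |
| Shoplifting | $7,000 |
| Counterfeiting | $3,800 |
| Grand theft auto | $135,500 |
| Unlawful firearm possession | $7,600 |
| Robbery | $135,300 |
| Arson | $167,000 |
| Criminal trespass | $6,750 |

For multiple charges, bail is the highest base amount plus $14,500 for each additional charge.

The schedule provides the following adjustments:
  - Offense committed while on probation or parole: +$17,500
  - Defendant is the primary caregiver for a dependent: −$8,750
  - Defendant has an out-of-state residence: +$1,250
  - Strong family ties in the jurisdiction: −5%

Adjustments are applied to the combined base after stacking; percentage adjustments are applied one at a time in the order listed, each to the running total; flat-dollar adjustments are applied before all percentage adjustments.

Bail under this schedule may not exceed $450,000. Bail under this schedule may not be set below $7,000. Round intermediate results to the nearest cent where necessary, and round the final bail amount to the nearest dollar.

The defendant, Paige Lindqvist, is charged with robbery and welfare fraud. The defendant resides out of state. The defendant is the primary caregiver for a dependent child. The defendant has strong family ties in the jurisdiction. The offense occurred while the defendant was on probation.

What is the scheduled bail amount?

$151,810

Base amounts from the schedule: robbery $135,300; welfare fraud $19,200.
Stacking rule: highest base plus $14,500 per additional charge. Highest is robbery at $135,300; 1 additional charge → +$14,500. Combined base = $149,800.
Offense committed while on probation or parole (+$17,500 flat): $149,800 + $17,500 = $167,300.
Defendant is the primary caregiver for a dependent (−$8,750 flat): $167,300 − $8,750 = $158,550.
Defendant has an out-of-state residence (+$1,250 flat): $158,550 + $1,250 = $159,800.
Strong family ties in the jurisdiction (−5%): $159,800 × 0.95 = $151,810.
$151,810 is within the $450,000 maximum.
$151,810 is at or above the $7,000 minimum.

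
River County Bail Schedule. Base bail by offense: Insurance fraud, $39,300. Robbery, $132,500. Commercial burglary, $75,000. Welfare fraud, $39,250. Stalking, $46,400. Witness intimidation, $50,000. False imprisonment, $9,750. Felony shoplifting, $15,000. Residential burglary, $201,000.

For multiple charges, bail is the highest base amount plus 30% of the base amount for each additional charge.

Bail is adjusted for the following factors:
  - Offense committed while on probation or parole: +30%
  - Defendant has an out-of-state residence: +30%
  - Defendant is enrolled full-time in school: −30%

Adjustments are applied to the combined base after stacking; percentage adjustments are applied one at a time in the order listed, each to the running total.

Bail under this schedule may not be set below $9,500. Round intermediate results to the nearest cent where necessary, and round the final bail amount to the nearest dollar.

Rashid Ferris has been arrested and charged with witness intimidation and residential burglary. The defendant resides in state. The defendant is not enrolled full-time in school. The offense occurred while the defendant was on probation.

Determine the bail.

$280,800

Base amounts from the schedule: witness intimidation $50,000; residential burglary $201,000.
Stacking rule: highest base plus 30% of each additional charge. Highest is residential burglary at $201,000. Additional: $50,000 × 30% = $15,000. Combined base = $201,000 + $15,000 = $216,000.
Offense committed while on probation or parole (+30%): $216,000 × 1.3 = $280,800.
$280,800 is at or above the $9,500 minimum.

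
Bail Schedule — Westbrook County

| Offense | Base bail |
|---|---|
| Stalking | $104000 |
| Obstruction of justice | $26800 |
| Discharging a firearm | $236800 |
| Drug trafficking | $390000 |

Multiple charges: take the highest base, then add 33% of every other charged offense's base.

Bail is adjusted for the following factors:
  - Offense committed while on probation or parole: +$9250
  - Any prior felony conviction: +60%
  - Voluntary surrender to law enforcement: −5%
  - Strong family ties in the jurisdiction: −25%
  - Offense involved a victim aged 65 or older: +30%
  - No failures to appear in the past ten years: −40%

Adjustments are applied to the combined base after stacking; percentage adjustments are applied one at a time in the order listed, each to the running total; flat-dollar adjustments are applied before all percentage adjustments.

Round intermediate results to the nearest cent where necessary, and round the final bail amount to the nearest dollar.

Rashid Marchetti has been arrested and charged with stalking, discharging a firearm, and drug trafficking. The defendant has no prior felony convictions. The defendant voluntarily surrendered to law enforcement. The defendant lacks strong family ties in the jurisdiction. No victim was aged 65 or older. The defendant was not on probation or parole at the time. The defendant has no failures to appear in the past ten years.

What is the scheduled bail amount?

$286404

Base amounts from the schedule: stalking $104000; discharging a firearm $236800; drug trafficking $390000.
Stacking rule: highest base plus 33% of each additional charge. Highest is drug trafficking at $390000. Additional: $104000 × 33% = $34320; $236800 × 33% = $78144. Combined base = $390000 + $112464 = $502464.
Voluntary surrender to law enforcement (−5%): $502464 × 0.95 = $477340.80.
No failures to appear in the past ten years (−40%): $477340.80 × 0.6 = $286404.48.
Rounded to the nearest dollar: $286404.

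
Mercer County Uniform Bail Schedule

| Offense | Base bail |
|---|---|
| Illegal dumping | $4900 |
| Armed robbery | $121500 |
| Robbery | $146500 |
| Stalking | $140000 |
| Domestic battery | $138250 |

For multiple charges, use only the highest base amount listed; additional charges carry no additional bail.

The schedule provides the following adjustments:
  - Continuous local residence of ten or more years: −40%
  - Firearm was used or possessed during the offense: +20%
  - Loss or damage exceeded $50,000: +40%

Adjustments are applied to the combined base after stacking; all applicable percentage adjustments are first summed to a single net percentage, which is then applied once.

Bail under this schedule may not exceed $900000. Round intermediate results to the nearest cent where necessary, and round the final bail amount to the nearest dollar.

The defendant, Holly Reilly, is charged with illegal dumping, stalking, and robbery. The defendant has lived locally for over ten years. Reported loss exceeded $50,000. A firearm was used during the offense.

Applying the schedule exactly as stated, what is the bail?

Base amounts from the schedule: illegal dumping $4900; stalking $140000; robbery $146500.
Stacking rule: use the highest base only. Highest is robbery at $146500. Combined base = $146500.
Net percentage adjustment: −40% +20% +40% = +20%. $146500 × 1.2 = $175800.
$175800 is within the $900000 maximum.

$175800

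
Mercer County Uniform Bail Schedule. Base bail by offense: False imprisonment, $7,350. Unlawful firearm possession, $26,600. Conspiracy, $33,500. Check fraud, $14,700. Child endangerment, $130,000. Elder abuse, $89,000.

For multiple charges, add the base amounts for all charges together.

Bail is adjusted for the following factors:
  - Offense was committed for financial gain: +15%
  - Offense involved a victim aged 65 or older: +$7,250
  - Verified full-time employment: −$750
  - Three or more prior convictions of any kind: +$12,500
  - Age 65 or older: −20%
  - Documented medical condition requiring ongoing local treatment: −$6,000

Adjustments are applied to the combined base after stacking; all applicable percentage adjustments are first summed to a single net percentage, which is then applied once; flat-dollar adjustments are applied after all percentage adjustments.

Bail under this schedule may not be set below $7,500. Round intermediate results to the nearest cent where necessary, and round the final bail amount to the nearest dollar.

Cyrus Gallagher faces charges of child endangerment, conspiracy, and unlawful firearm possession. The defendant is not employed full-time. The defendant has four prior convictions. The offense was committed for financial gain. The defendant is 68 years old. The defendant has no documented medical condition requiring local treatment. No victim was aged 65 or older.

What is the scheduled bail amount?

Base amounts from the schedule: child endangerment $130,000; conspiracy $33,500; unlawful firearm possession $26,600.
Stacking rule: sum of all bases. $130,000 + $33,500 + $26,600 = $190,100.
Net percentage adjustment: +15% −20% = −5%. $190,100 × 0.95 = $180,595.
Three or more prior convictions of any kind (+$12,500 flat): $180,595 + $12,500 = $193,095.
$193,095 is at or above the $7,500 minimum.

$193,095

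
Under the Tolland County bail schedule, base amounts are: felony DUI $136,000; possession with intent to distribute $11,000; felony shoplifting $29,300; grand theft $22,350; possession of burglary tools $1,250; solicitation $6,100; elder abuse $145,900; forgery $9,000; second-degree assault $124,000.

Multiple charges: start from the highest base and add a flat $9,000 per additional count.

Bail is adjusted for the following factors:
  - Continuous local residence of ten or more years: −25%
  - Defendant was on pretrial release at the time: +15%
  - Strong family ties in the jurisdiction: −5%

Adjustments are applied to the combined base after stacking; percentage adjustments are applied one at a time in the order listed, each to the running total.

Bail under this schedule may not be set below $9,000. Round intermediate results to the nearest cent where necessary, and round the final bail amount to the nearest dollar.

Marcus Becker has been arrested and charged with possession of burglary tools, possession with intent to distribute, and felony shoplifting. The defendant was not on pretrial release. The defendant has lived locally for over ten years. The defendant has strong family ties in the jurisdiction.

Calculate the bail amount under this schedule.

$33,701

Base amounts from the schedule: possession of burglary tools $1,250; possession with intent to distribute $11,000; felony shoplifting $29,300.
Stacking rule: highest base plus $9,000 per additional charge. Highest is felony shoplifting at $29,300; 2 additional charges → +$18,000. Combined base = $47,300.
Continuous local residence of ten or more years (−25%): $47,300 × 0.75 = $35,475.
Strong family ties in the jurisdiction (−5%): $35,475 × 0.95 = $33,701.25.
$33,701.25 is at or above the $9,000 minimum.
Rounded to the nearest dollar: $33,701.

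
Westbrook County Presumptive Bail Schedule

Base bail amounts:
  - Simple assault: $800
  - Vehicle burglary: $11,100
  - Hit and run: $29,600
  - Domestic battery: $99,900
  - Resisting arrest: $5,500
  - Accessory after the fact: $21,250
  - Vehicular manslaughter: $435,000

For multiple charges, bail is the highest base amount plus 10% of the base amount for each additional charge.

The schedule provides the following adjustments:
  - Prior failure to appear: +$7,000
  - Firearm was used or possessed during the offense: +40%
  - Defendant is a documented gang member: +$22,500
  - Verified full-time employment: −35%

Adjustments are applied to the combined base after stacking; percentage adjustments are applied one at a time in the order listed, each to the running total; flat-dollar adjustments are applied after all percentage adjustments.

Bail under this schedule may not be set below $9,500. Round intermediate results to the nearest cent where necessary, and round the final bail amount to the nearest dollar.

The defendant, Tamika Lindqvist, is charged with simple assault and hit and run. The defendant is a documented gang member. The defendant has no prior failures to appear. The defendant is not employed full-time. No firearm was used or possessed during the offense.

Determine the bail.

$52,180

Base amounts from the schedule: simple assault $800; hit and run $29,600.
Stacking rule: highest base plus 10% of each additional charge. Highest is hit and run at $29,600. Additional: $800 × 10% = $80. Combined base = $29,600 + $80 = $29,680.
Defendant is a documented gang member (+$22,500 flat): $29,680 + $22,500 = $52,180.
$52,180 is at or above the $9,500 minimum.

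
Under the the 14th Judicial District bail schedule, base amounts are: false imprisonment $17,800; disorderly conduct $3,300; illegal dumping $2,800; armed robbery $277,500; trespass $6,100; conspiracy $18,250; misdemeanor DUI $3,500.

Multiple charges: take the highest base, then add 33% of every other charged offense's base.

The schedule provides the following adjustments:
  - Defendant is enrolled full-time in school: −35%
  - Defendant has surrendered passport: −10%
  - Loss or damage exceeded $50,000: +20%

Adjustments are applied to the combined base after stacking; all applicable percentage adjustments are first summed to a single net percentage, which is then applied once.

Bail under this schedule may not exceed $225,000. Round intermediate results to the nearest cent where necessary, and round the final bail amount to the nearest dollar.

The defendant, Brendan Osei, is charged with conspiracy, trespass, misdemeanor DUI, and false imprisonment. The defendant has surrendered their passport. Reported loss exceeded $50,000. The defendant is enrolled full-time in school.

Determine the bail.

Base amounts from the schedule: conspiracy $18,250; trespass $6,100; misdemeanor DUI $3,500; false imprisonment $17,800.
Stacking rule: highest base plus 33% of each additional charge. Highest is conspiracy at $18,250. Additional: $6,100 × 33% = $2,013; $3,500 × 33% = $1,155; $17,800 × 33% = $5,874. Combined base = $18,250 + $9,042 = $27,292.
Net percentage adjustment: −35% −10% +20% = −25%. $27,292 × 0.75 = $20,469.
$20,469 is within the $225,000 maximum.

$20,469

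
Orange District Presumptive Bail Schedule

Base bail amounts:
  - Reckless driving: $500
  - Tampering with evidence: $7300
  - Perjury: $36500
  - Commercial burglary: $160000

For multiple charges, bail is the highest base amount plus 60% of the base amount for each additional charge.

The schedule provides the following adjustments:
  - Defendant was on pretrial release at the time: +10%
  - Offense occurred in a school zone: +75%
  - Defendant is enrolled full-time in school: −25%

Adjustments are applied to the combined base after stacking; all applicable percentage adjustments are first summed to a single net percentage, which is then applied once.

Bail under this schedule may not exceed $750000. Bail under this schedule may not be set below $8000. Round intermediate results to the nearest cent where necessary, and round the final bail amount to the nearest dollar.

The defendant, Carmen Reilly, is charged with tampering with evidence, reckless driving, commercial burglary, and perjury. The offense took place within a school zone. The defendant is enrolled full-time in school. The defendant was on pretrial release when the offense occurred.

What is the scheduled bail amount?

$298528

Base amounts from the schedule: tampering with evidence $7300; reckless driving $500; commercial burglary $160000; perjury $36500.
Stacking rule: highest base plus 60% of each additional charge. Highest is commercial burglary at $160000. Additional: $7300 × 60% = $4380; $500 × 60% = $300; $36500 × 60% = $21900. Combined base = $160000 + $26580 = $186580.
Net percentage adjustment: +10% +75% −25% = +60%. $186580 × 1.6 = $298528.
$298528 is within the $750000 maximum.
$298528 is at or above the $8000 minimum.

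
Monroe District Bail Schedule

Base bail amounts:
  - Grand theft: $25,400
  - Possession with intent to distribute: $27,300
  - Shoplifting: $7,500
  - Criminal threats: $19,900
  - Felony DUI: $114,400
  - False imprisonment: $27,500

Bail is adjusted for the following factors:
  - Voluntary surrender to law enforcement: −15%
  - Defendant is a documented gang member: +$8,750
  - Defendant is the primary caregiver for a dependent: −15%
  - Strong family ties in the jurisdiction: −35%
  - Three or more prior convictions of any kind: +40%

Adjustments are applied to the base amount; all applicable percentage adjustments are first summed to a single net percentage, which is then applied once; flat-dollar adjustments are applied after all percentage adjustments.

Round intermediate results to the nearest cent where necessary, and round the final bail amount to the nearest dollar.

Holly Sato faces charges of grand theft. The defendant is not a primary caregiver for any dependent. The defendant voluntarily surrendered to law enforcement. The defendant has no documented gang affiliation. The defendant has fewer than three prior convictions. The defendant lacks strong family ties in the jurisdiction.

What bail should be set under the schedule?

$21,590

Base amounts from the schedule: grand theft $25,400.
Single charge. Combined base = $25,400.
Voluntary surrender to law enforcement (−15%): $25,400 × 0.85 = $21,590.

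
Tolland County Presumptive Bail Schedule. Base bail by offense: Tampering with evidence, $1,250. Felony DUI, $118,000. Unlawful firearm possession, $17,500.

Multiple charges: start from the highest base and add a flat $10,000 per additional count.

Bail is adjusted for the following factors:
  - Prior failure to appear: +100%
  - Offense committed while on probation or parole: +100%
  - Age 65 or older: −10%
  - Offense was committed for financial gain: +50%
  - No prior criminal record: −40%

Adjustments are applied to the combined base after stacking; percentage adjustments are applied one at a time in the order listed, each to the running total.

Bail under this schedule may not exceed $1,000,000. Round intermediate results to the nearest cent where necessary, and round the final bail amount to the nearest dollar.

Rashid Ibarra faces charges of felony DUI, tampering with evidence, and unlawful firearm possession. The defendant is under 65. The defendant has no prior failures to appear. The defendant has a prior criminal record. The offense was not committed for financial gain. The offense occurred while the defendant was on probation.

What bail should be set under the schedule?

Base amounts from the schedule: felony DUI $118,000; tampering with evidence $1,250; unlawful firearm possession $17,500.
Stacking rule: highest base plus $10,000 per additional charge. Highest is felony DUI at $118,000; 2 additional charges → +$20,000. Combined base = $138,000.
Offense committed while on probation or parole (+100%): $138,000 × 2 = $276,000.
$276,000 is within the $1,000,000 maximum.

$276,000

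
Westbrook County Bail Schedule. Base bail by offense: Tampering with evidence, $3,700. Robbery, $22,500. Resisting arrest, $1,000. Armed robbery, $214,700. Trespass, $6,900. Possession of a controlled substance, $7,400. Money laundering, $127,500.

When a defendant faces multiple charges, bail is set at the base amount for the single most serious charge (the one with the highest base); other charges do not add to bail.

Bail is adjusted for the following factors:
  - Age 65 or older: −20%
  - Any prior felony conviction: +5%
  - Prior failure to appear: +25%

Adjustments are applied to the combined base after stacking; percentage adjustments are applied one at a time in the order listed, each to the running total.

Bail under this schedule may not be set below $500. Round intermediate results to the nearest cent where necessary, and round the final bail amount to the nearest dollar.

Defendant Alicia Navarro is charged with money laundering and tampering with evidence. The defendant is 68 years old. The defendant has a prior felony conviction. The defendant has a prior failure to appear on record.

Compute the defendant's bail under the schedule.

Base amounts from the schedule: money laundering $127,500; tampering with evidence $3,700.
Stacking rule: use the highest base only. Highest is money laundering at $127,500. Combined base = $127,500.
Age 65 or older (−20%): $127,500 × 0.8 = $102,000.
Any prior felony conviction (+5%): $102,000 × 1.05 = $107,100.
Prior failure to appear (+25%): $107,100 × 1.25 = $133,875.
$133,875 is at or above the $500 minimum.

$133,875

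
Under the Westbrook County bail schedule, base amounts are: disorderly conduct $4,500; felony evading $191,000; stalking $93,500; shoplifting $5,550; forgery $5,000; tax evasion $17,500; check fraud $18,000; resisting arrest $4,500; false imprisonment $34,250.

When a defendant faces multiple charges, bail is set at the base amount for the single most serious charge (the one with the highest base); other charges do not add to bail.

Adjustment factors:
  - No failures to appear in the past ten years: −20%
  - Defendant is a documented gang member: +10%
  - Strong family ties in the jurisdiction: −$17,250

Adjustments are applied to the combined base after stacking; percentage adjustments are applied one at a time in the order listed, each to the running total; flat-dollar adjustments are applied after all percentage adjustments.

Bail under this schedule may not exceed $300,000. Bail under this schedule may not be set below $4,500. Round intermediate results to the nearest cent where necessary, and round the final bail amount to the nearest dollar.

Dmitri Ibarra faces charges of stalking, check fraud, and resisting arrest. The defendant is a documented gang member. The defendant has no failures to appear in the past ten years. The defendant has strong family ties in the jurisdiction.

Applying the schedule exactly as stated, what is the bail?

$65,030

Base amounts from the schedule: stalking $93,500; check fraud $18,000; resisting arrest $4,500.
Stacking rule: use the highest base only. Highest is stalking at $93,500. Combined base = $93,500.
No failures to appear in the past ten years (−20%): $93,500 × 0.8 = $74,800.
Defendant is a documented gang member (+10%): $74,800 × 1.1 = $82,280.
Strong family ties in the jurisdiction (−$17,250 flat): $82,280 − $17,250 = $65,030.
$65,030 is within the $300,000 maximum.
$65,030 is at or above the $4,500 minimum.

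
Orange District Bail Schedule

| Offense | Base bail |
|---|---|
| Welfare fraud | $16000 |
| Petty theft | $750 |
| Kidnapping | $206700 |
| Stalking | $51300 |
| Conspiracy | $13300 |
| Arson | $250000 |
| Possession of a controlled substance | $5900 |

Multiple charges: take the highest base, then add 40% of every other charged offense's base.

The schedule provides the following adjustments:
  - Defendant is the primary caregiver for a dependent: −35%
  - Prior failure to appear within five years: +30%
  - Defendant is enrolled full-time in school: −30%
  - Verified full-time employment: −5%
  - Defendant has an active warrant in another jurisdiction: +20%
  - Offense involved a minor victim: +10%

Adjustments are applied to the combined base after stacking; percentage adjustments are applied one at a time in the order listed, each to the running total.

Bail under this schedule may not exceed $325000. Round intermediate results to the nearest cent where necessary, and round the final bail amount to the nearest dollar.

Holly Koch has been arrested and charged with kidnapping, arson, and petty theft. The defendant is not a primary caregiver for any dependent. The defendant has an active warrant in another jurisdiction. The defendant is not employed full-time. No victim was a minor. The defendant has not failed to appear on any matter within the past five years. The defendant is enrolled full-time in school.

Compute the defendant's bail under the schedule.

Base amounts from the schedule: kidnapping $206700; arson $250000; petty theft $750.
Stacking rule: highest base plus 40% of each additional charge. Highest is arson at $250000. Additional: $206700 × 40% = $82680; $750 × 40% = $300. Combined base = $250000 + $82980 = $332980.
Defendant is enrolled full-time in school (−30%): $332980 × 0.7 = $233086.
Defendant has an active warrant in another jurisdiction (+20%): $233086 × 1.2 = $279703.20.
$279703.20 is within the $325000 maximum.
Rounded to the nearest dollar: $279703.

$279703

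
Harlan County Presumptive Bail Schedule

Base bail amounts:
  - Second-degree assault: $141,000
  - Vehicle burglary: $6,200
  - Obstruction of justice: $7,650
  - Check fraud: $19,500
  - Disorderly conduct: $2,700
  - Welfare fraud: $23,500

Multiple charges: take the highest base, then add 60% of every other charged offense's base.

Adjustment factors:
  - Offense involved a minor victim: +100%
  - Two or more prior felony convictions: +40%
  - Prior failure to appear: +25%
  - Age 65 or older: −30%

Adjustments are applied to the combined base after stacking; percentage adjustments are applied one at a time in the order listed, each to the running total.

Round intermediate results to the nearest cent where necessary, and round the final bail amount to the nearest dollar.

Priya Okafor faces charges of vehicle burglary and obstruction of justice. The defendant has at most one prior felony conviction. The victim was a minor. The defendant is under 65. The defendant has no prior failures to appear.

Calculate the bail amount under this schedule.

$22,740

Base amounts from the schedule: vehicle burglary $6,200; obstruction of justice $7,650.
Stacking rule: highest base plus 60% of each additional charge. Highest is obstruction of justice at $7,650. Additional: $6,200 × 60% = $3,720. Combined base = $7,650 + $3,720 = $11,370.
Offense involved a minor victim (+100%): $11,370 × 2 = $22,740.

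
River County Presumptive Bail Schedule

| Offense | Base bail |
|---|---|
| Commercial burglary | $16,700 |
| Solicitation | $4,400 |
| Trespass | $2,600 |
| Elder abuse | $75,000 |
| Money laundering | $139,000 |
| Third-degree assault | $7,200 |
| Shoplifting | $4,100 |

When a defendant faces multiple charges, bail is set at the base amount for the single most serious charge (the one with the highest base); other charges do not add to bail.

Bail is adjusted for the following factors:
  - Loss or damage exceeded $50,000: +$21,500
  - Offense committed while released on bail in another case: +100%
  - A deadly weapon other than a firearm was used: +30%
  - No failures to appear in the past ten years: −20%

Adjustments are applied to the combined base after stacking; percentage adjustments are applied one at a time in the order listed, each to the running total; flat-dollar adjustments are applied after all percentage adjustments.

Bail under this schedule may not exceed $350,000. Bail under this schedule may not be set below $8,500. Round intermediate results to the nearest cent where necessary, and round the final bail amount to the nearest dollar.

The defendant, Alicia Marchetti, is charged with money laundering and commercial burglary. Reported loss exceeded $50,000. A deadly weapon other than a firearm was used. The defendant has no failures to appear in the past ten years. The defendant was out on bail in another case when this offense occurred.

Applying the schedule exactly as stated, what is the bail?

Base amounts from the schedule: money laundering $139,000; commercial burglary $16,700.
Stacking rule: use the highest base only. Highest is money laundering at $139,000. Combined base = $139,000.
Offense committed while released on bail in another case (+100%): $139,000 × 2 = $278,000.
A deadly weapon other than a firearm was used (+30%): $278,000 × 1.3 = $361,400.
No failures to appear in the past ten years (−20%): $361,400 × 0.8 = $289,120.
Loss or damage exceeded $50,000 (+$21,500 flat): $289,120 + $21,500 = $310,620.
$310,620 is within the $350,000 maximum.
$310,620 is at or above the $8,500 minimum.

$310,620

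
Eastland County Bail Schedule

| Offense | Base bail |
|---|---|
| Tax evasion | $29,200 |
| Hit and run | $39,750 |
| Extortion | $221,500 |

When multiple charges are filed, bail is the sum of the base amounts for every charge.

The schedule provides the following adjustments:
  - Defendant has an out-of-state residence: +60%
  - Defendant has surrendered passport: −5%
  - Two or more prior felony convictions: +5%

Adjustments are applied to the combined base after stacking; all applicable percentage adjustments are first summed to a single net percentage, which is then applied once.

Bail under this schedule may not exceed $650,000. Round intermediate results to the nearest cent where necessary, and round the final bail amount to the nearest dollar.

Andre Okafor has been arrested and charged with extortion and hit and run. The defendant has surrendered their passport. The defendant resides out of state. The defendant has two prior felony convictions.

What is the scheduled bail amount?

Base amounts from the schedule: extortion $221,500; hit and run $39,750.
Stacking rule: sum of all bases. $221,500 + $39,750 = $261,250.
Net percentage adjustment: +60% −5% +5% = +60%. $261,250 × 1.6 = $418,000.
$418,000 is within the $650,000 maximum.

$418,000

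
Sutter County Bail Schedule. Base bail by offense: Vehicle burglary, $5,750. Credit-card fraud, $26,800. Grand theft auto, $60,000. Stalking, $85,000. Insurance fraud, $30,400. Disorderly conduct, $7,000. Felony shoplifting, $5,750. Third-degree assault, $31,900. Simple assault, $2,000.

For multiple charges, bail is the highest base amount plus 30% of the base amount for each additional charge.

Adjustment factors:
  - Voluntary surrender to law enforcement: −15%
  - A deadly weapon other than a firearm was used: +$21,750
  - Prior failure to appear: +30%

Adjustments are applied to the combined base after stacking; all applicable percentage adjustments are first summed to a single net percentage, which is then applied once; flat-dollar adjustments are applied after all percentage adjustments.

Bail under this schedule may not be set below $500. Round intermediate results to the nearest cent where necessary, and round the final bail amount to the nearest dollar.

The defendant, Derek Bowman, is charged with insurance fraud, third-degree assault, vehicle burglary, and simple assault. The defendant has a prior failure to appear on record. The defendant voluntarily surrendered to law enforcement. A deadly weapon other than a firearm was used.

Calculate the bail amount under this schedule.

$71,597

Base amounts from the schedule: insurance fraud $30,400; third-degree assault $31,900; vehicle burglary $5,750; simple assault $2,000.
Stacking rule: highest base plus 30% of each additional charge. Highest is third-degree assault at $31,900. Additional: $30,400 × 30% = $9,120; $5,750 × 30% = $1,725; $2,000 × 30% = $600. Combined base = $31,900 + $11,445 = $43,345.
Net percentage adjustment: −15% +30% = +15%. $43,345 × 1.15 = $49,846.75.
A deadly weapon other than a firearm was used (+$21,750 flat): $49,846.75 + $21,750 = $71,596.75.
$71,596.75 is at or above the $500 minimum.
Rounded to the nearest dollar: $71,597.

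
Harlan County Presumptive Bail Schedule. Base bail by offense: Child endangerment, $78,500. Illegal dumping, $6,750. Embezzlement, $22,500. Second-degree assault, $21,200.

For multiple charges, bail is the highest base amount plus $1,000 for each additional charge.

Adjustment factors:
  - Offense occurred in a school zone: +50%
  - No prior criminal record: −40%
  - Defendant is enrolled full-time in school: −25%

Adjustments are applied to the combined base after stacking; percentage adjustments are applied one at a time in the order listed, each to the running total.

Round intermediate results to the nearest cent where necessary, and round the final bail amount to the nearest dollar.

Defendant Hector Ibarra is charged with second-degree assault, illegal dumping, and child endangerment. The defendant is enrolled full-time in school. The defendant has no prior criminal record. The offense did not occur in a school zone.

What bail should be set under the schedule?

Base amounts from the schedule: second-degree assault $21,200; illegal dumping $6,750; child endangerment $78,500.
Stacking rule: highest base plus $1,000 per additional charge. Highest is child endangerment at $78,500; 2 additional charges → +$2,000. Combined base = $80,500.
No prior criminal record (−40%): $80,500 × 0.6 = $48,300.
Defendant is enrolled full-time in school (−25%): $48,300 × 0.75 = $36,225.

$36,225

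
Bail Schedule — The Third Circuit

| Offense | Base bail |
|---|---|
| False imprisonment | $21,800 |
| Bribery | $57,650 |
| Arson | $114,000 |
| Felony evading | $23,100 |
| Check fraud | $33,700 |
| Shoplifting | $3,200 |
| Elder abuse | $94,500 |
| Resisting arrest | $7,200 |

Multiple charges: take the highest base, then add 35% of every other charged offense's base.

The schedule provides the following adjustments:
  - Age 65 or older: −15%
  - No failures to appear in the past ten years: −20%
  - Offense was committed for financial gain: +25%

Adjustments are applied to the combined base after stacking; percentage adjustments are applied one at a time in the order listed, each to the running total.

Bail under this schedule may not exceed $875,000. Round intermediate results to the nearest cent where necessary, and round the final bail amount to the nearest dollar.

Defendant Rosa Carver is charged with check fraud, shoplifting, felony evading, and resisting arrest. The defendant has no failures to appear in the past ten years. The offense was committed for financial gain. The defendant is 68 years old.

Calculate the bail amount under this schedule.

Base amounts from the schedule: check fraud $33,700; shoplifting $3,200; felony evading $23,100; resisting arrest $7,200.
Stacking rule: highest base plus 35% of each additional charge. Highest is check fraud at $33,700. Additional: $3,200 × 35% = $1,120; $23,100 × 35% = $8,085; $7,200 × 35% = $2,520. Combined base = $33,700 + $11,725 = $45,425.
Age 65 or older (−15%): $45,425 × 0.85 = $38,611.25.
No failures to appear in the past ten years (−20%): $38,611.25 × 0.8 = $30,889.
Offense was committed for financial gain (+25%): $30,889 × 1.25 = $38,611.25.
$38,611.25 is within the $875,000 maximum.
Rounded to the nearest dollar: $38,611.

$38,611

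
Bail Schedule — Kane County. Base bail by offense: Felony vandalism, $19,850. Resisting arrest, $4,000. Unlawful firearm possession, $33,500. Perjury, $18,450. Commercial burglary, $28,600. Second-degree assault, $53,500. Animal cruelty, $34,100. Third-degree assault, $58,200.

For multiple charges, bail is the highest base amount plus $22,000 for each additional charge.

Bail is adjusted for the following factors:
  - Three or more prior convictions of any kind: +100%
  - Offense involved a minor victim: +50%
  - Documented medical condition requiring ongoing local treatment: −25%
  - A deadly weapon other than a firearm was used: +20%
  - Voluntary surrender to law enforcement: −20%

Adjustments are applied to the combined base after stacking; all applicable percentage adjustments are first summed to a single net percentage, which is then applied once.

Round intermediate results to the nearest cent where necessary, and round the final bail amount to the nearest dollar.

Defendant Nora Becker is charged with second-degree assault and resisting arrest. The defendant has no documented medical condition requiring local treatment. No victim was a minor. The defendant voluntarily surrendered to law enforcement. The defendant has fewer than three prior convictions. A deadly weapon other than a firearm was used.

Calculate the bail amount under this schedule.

Base amounts from the schedule: second-degree assault $53,500; resisting arrest $4,000.
Stacking rule: highest base plus $22,000 per additional charge. Highest is second-degree assault at $53,500; 1 additional charge → +$22,000. Combined base = $75,500.
Net percentage adjustment: +20% −20% = +0%. $75,500 × 1 = $75,500.

$75,500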